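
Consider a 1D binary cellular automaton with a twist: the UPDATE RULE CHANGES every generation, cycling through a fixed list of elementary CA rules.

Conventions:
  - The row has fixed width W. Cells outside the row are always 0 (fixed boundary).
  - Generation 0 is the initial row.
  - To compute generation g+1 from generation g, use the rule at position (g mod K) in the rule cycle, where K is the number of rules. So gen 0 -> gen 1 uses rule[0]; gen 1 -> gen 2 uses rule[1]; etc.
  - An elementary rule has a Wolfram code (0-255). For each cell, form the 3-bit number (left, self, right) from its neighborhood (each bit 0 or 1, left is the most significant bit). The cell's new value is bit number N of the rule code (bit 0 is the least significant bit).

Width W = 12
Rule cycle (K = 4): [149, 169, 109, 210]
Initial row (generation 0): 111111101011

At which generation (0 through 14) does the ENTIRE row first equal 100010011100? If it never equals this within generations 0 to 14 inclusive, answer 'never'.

Answer: 10

Derivation:
Gen 0: 111111101011
Gen 1 (rule 149): 011111001000
Gen 2 (rule 169): 011110000011
Gen 3 (rule 109): 010010111011
Gen 4 (rule 210): 101100011001
Gen 5 (rule 149): 100011000101
Gen 6 (rule 169): 001010010010
Gen 7 (rule 109): 101110010010
Gen 8 (rule 210): 000111101101
Gen 9 (rule 149): 110011000001
Gen 10 (rule 169): 100010011100
Gen 11 (rule 109): 101010010101
Gen 12 (rule 210): 000001100000
Gen 13 (rule 149): 111100011111
Gen 14 (rule 169): 111001011110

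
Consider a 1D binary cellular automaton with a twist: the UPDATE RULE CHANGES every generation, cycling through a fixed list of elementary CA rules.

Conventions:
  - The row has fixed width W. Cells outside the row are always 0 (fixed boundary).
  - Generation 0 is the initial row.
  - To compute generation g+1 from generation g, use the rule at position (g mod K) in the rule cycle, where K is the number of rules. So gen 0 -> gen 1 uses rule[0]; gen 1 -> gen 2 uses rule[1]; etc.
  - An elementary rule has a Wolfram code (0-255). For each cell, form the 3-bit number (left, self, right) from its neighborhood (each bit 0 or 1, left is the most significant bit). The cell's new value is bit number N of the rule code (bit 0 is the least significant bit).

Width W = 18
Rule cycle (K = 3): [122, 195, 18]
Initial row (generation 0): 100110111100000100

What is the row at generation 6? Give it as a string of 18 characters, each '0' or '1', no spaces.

Answer: 000000000000010010

Derivation:
Gen 0: 100110111100000100
Gen 1 (rule 122): 011111100110001010
Gen 2 (rule 195): 101111101010110000
Gen 3 (rule 18): 000000000000001000
Gen 4 (rule 122): 000000000000010100
Gen 5 (rule 195): 111111111111100001
Gen 6 (rule 18): 000000000000010010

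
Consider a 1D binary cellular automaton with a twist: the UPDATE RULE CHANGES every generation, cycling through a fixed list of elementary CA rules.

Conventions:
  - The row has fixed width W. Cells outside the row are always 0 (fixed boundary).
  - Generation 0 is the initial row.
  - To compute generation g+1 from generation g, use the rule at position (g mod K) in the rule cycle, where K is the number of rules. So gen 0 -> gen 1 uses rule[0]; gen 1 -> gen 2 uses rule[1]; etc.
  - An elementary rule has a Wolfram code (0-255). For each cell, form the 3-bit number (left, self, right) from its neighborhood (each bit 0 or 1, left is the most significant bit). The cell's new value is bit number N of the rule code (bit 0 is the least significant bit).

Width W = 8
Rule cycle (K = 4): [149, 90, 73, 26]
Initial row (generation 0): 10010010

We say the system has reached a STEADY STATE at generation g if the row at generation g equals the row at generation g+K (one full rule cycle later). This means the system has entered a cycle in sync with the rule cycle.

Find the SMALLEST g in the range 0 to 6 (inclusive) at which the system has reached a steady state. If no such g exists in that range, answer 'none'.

Answer: 0

Derivation:
Gen 0: 10010010
Gen 1 (rule 149): 11011011
Gen 2 (rule 90): 11011011
Gen 3 (rule 73): 11011011
Gen 4 (rule 26): 10010010
Gen 5 (rule 149): 11011011
Gen 6 (rule 90): 11011011
Gen 7 (rule 73): 11011011
Gen 8 (rule 26): 10010010
Gen 9 (rule 149): 11011011
Gen 10 (rule 90): 11011011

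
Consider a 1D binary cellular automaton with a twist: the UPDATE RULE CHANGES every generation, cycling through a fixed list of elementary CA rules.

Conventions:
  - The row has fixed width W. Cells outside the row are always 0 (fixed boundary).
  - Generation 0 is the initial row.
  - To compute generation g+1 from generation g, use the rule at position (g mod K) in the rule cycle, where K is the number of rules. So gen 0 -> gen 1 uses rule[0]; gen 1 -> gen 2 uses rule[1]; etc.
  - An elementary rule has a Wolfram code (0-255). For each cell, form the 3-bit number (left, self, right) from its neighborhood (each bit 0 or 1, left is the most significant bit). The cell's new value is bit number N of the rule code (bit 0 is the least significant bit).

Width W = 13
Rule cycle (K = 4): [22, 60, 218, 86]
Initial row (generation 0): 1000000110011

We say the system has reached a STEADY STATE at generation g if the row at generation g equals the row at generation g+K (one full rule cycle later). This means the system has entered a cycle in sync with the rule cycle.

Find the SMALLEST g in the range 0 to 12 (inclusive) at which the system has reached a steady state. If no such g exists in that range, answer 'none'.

Answer: none

Derivation:
Gen 0: 1000000110011
Gen 1 (rule 22): 1100001001100
Gen 2 (rule 60): 1010001101010
Gen 3 (rule 218): 0001011100001
Gen 4 (rule 86): 0011000110011
Gen 5 (rule 22): 0100101001100
Gen 6 (rule 60): 0110111101010
Gen 7 (rule 218): 1110111100001
Gen 8 (rule 86): 0010000110011
Gen 9 (rule 22): 0111001001100
Gen 10 (rule 60): 0100101101010
Gen 11 (rule 218): 1011001100001
Gen 12 (rule 86): 1001110110011
Gen 13 (rule 22): 1110000001100
Gen 14 (rule 60): 1001000001010
Gen 15 (rule 218): 0110100010001
Gen 16 (rule 86): 1010110111011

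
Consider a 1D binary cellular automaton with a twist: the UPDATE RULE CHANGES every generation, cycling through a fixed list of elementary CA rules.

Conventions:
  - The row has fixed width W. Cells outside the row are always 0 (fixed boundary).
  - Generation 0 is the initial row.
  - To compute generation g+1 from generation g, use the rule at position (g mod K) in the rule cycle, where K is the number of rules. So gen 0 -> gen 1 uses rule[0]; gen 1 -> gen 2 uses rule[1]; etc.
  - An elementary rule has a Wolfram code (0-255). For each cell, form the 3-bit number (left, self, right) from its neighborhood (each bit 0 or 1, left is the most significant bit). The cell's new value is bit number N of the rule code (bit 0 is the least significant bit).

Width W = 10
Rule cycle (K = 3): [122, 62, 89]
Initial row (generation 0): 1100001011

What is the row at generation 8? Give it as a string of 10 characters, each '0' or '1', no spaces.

Gen 0: 1100001011
Gen 1 (rule 122): 1110010111
Gen 2 (rule 62): 1001111100
Gen 3 (rule 89): 0101000111
Gen 4 (rule 122): 1010101101
Gen 5 (rule 62): 1111111011
Gen 6 (rule 89): 1000001011
Gen 7 (rule 122): 0100010111
Gen 8 (rule 62): 1110111100

Answer: 1110111100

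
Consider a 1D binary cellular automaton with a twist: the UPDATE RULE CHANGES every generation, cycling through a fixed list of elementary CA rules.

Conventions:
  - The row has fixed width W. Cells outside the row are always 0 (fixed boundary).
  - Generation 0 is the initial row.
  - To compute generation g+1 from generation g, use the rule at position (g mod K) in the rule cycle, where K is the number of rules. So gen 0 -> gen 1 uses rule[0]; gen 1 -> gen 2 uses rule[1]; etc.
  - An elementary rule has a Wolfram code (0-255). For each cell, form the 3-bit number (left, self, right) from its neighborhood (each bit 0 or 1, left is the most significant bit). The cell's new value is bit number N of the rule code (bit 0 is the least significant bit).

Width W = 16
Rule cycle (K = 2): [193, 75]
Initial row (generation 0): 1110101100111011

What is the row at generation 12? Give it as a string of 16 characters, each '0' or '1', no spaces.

Answer: 1110111011101110

Derivation:
Gen 0: 1110101100111011
Gen 1 (rule 193): 0110000100011001
Gen 2 (rule 75): 1110111001111010
Gen 3 (rule 193): 0110011000111000
Gen 4 (rule 75): 1110111011101011
Gen 5 (rule 193): 0110011001100001
Gen 6 (rule 75): 1110111011101110
Gen 7 (rule 193): 0110011001100110
Gen 8 (rule 75): 1110111011101110
Gen 9 (rule 193): 0110011001100110
Gen 10 (rule 75): 1110111011101110
Gen 11 (rule 193): 0110011001100110
Gen 12 (rule 75): 1110111011101110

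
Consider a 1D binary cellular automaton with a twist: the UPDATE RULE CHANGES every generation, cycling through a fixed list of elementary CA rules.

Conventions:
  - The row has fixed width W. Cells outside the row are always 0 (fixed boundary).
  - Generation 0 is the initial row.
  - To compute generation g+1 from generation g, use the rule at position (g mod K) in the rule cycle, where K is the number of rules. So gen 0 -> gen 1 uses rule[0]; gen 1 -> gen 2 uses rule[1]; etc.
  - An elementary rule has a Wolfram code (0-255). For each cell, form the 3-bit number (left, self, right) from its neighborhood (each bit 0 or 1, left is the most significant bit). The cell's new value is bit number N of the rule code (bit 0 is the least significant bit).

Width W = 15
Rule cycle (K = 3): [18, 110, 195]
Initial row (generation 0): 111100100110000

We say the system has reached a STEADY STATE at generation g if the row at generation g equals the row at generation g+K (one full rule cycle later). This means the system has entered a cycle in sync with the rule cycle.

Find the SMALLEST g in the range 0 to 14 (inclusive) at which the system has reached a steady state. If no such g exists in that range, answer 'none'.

Answer: 7

Derivation:
Gen 0: 111100100110000
Gen 1 (rule 18): 000011011001000
Gen 2 (rule 110): 000111111011000
Gen 3 (rule 195): 111011111001011
Gen 4 (rule 18): 000000000110000
Gen 5 (rule 110): 000000001110000
Gen 6 (rule 195): 111111110110111
Gen 7 (rule 18): 000000000000000
Gen 8 (rule 110): 000000000000000
Gen 9 (rule 195): 111111111111111
Gen 10 (rule 18): 000000000000000
Gen 11 (rule 110): 000000000000000
Gen 12 (rule 195): 111111111111111
Gen 13 (rule 18): 000000000000000
Gen 14 (rule 110): 000000000000000
Gen 15 (rule 195): 111111111111111
Gen 16 (rule 18): 000000000000000
Gen 17 (rule 110): 000000000000000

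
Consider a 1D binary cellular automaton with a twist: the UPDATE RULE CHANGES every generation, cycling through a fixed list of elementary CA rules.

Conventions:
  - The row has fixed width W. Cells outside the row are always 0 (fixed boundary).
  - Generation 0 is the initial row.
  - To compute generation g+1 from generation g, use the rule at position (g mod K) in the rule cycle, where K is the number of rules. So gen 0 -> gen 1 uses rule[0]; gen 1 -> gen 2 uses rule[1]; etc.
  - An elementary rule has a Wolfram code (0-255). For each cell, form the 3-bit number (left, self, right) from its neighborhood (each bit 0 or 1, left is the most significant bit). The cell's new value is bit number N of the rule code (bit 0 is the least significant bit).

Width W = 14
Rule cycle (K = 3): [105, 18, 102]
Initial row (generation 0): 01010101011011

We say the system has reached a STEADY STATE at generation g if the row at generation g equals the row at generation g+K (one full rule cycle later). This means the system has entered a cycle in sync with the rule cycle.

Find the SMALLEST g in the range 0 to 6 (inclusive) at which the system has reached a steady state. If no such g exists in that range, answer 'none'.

Gen 0: 01010101011011
Gen 1 (rule 105): 00101010111111
Gen 2 (rule 18): 01000000000000
Gen 3 (rule 102): 11000000000000
Gen 4 (rule 105): 11011111111111
Gen 5 (rule 18): 00000000000000
Gen 6 (rule 102): 00000000000000
Gen 7 (rule 105): 11111111111111
Gen 8 (rule 18): 00000000000000
Gen 9 (rule 102): 00000000000000

Answer: 5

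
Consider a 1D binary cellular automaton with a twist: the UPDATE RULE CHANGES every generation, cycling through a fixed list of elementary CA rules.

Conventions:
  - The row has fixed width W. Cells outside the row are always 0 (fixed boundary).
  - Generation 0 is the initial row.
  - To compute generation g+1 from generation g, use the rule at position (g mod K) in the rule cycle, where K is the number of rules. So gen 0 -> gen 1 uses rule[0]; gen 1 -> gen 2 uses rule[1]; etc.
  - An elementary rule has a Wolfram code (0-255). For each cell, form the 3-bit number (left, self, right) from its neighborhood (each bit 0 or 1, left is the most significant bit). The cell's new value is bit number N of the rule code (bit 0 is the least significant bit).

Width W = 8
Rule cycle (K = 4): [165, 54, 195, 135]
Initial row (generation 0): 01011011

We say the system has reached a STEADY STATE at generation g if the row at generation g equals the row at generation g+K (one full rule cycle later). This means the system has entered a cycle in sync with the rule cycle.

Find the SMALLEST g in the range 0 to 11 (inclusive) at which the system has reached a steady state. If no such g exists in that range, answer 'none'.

Answer: none

Derivation:
Gen 0: 01011011
Gen 1 (rule 165): 01100100
Gen 2 (rule 54): 10011110
Gen 3 (rule 195): 00101110
Gen 4 (rule 135): 11100100
Gen 5 (rule 165): 01000101
Gen 6 (rule 54): 11101111
Gen 7 (rule 195): 01100111
Gen 8 (rule 135): 10001010
Gen 9 (rule 165): 10101110
Gen 10 (rule 54): 11110001
Gen 11 (rule 195): 01110110
Gen 12 (rule 135): 10100000
Gen 13 (rule 165): 11101111
Gen 14 (rule 54): 00010000
Gen 15 (rule 195): 11100111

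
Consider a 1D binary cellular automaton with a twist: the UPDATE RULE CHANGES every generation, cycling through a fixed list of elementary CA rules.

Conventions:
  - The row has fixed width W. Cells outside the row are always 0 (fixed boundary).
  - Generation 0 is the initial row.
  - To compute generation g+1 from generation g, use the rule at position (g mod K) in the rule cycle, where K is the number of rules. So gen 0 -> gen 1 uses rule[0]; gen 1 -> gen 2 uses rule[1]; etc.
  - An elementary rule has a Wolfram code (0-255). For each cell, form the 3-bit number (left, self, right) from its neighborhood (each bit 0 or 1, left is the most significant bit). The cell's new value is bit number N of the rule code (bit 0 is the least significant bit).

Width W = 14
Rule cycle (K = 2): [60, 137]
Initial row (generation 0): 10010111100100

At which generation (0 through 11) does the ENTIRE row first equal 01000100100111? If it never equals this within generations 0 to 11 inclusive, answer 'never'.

Gen 0: 10010111100100
Gen 1 (rule 60): 11011100010110
Gen 2 (rule 137): 10011001000100
Gen 3 (rule 60): 11010101100110
Gen 4 (rule 137): 10000001000100
Gen 5 (rule 60): 11000001100110
Gen 6 (rule 137): 10011101000100
Gen 7 (rule 60): 11010011100110
Gen 8 (rule 137): 10000011000100
Gen 9 (rule 60): 11000010100110
Gen 10 (rule 137): 10011000000100
Gen 11 (rule 60): 11010100000110

Answer: never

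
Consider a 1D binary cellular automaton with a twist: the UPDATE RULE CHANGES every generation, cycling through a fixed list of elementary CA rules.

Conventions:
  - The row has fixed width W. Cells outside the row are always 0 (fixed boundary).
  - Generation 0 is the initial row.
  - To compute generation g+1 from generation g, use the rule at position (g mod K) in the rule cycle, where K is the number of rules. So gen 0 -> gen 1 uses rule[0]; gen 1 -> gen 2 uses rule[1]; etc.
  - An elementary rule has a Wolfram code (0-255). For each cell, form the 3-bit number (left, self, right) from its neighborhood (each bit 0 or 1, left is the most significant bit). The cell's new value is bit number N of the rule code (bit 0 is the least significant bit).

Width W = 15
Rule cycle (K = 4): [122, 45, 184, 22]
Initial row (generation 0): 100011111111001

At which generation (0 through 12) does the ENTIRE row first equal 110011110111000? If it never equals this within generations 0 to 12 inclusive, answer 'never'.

Gen 0: 100011111111001
Gen 1 (rule 122): 010110000001110
Gen 2 (rule 45): 011100111101000
Gen 3 (rule 184): 011010111010100
Gen 4 (rule 22): 100010000010110
Gen 5 (rule 122): 010101000101111
Gen 6 (rule 45): 011111010111000
Gen 7 (rule 184): 011110101110100
Gen 8 (rule 22): 100000100000110
Gen 9 (rule 122): 010001010001111
Gen 10 (rule 45): 010101110101000
Gen 11 (rule 184): 001011101010100
Gen 12 (rule 22): 011000001010110

Answer: never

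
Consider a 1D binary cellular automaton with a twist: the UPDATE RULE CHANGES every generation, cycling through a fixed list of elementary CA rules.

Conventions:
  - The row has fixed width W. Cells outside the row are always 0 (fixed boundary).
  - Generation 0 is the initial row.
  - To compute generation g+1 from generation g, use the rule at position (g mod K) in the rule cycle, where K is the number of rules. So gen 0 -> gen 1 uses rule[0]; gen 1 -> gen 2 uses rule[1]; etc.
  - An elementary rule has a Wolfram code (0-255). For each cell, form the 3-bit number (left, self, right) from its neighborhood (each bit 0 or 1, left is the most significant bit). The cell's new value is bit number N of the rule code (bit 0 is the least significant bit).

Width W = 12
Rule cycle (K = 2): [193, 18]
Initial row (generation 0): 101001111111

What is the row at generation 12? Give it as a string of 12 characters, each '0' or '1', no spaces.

Answer: 001000001010

Derivation:
Gen 0: 101001111111
Gen 1 (rule 193): 000000111111
Gen 2 (rule 18): 000001000000
Gen 3 (rule 193): 111100011111
Gen 4 (rule 18): 000010100000
Gen 5 (rule 193): 111000001111
Gen 6 (rule 18): 000100010000
Gen 7 (rule 193): 110001000111
Gen 8 (rule 18): 001010101000
Gen 9 (rule 193): 100000000011
Gen 10 (rule 18): 010000000100
Gen 11 (rule 193): 000111110001
Gen 12 (rule 18): 001000001010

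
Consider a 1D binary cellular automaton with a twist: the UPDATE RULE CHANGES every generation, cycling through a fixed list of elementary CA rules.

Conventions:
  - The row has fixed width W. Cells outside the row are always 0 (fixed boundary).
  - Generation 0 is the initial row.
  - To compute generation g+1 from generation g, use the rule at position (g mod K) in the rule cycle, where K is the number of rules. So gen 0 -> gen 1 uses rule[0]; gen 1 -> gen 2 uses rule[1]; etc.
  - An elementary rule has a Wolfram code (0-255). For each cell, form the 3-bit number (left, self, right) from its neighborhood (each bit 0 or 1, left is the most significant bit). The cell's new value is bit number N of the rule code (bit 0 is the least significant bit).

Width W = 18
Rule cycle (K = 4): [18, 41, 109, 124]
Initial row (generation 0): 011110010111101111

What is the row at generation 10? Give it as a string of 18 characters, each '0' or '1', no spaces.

Answer: 010011111111111111

Derivation:
Gen 0: 011110010111101111
Gen 1 (rule 18): 100001100000000000
Gen 2 (rule 41): 001101001111111111
Gen 3 (rule 109): 101111001000000001
Gen 4 (rule 124): 111001101100000001
Gen 5 (rule 18): 000110000010000010
Gen 6 (rule 41): 110100111000111000
Gen 7 (rule 109): 111100101010101011
Gen 8 (rule 124): 100110111111111111
Gen 9 (rule 18): 011000000000000000
Gen 10 (rule 41): 010011111111111111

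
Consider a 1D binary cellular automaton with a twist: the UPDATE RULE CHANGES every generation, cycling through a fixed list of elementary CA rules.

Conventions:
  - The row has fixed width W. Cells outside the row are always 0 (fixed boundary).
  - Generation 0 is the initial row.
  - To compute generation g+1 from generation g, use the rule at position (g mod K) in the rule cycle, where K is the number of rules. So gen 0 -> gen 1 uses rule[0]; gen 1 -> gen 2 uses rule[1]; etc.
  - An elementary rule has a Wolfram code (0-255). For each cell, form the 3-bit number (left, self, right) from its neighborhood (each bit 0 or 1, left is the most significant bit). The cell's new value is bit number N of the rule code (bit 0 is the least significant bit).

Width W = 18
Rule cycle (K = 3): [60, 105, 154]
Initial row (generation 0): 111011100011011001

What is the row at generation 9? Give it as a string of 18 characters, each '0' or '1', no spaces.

Gen 0: 111011100011011001
Gen 1 (rule 60): 100110010010110101
Gen 2 (rule 105): 000110000001111010
Gen 3 (rule 154): 001101000011110001
Gen 4 (rule 60): 001011100010001001
Gen 5 (rule 105): 100110101000100000
Gen 6 (rule 154): 011100000101010000
Gen 7 (rule 60): 010010000111111000
Gen 8 (rule 105): 000000110100001011
Gen 9 (rule 154): 000001100010010010

Answer: 000001100010010010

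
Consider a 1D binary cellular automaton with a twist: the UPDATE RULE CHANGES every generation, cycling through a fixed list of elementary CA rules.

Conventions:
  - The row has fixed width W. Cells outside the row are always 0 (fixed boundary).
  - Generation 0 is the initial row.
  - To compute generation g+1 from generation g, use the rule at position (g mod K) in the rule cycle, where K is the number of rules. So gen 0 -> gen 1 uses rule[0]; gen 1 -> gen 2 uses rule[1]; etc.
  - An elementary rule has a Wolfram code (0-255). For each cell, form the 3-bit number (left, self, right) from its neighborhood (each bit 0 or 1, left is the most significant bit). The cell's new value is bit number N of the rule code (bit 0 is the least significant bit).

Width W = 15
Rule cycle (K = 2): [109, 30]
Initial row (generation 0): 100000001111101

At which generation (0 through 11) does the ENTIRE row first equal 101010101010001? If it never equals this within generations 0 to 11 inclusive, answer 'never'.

Answer: 6

Derivation:
Gen 0: 100000001111101
Gen 1 (rule 109): 101111101000111
Gen 2 (rule 30): 101000001101100
Gen 3 (rule 109): 111011101111101
Gen 4 (rule 30): 100010001000001
Gen 5 (rule 109): 101010101011101
Gen 6 (rule 30): 101010101010001
Gen 7 (rule 109): 111111111110101
Gen 8 (rule 30): 100000000000101
Gen 9 (rule 109): 101111111110111
Gen 10 (rule 30): 101000000000100
Gen 11 (rule 109): 111011111110101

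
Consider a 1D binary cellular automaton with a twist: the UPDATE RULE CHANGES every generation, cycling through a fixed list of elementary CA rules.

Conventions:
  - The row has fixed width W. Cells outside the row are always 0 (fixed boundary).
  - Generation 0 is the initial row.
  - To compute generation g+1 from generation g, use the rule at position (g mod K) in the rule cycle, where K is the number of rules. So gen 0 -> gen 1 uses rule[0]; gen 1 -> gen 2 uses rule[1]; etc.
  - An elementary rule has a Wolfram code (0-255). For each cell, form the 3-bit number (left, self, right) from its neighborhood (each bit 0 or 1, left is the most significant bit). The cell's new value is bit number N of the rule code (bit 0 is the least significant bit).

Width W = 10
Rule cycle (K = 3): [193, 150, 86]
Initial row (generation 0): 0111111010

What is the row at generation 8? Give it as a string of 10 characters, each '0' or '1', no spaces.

Answer: 0000100100

Derivation:
Gen 0: 0111111010
Gen 1 (rule 193): 0011111000
Gen 2 (rule 150): 0101110100
Gen 3 (rule 86): 1100010110
Gen 4 (rule 193): 0101000010
Gen 5 (rule 150): 1101100111
Gen 6 (rule 86): 0100111001
Gen 7 (rule 193): 0000011000
Gen 8 (rule 150): 0000100100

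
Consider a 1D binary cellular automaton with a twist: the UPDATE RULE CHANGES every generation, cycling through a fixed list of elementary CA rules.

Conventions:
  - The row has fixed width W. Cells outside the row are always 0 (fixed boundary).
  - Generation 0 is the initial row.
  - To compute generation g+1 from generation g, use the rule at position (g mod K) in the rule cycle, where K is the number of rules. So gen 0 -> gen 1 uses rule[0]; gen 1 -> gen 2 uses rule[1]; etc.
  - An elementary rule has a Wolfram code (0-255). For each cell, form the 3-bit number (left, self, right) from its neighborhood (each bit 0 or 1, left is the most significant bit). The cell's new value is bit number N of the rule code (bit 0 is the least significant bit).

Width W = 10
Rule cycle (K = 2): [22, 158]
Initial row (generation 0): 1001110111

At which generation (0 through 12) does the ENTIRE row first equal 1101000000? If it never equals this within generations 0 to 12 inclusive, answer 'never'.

Gen 0: 1001110111
Gen 1 (rule 22): 1110000000
Gen 2 (rule 158): 1101000000
Gen 3 (rule 22): 0001100000
Gen 4 (rule 158): 0011010000
Gen 5 (rule 22): 0100011000
Gen 6 (rule 158): 1110110100
Gen 7 (rule 22): 0000000110
Gen 8 (rule 158): 0000001101
Gen 9 (rule 22): 0000010001
Gen 10 (rule 158): 0000111011
Gen 11 (rule 22): 0001000000
Gen 12 (rule 158): 0011100000

Answer: 2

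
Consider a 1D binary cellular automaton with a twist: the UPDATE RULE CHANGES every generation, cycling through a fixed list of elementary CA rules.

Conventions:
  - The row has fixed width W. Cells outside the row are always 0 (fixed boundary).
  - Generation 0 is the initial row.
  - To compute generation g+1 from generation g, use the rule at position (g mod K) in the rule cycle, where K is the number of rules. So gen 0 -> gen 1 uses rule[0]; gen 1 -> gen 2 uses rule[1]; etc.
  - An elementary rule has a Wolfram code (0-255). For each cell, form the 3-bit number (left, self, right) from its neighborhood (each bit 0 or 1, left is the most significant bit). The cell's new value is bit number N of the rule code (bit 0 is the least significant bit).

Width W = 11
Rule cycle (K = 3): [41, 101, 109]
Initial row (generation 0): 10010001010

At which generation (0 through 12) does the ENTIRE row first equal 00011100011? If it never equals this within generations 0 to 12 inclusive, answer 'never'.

Gen 0: 10010001010
Gen 1 (rule 41): 00000100100
Gen 2 (rule 101): 11110100101
Gen 3 (rule 109): 10011100111
Gen 4 (rule 41): 00010000100
Gen 5 (rule 101): 11010110101
Gen 6 (rule 109): 11111111111
Gen 7 (rule 41): 10000000000
Gen 8 (rule 101): 10111111111
Gen 9 (rule 109): 11100000001
Gen 10 (rule 41): 10001111100
Gen 11 (rule 101): 10100000101
Gen 12 (rule 109): 11101110111

Answer: never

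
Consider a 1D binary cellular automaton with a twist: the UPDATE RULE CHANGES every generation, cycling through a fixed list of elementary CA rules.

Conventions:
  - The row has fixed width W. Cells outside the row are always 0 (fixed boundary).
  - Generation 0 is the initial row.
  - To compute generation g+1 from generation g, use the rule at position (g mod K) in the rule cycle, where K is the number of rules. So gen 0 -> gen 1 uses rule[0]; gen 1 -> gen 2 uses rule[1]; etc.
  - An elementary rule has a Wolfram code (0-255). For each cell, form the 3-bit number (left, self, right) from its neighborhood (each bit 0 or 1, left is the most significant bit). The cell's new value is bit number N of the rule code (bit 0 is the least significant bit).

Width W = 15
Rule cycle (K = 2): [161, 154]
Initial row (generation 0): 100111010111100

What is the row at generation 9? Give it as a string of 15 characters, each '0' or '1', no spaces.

Answer: 000101010101001

Derivation:
Gen 0: 100111010111100
Gen 1 (rule 161): 000010101011001
Gen 2 (rule 154): 000100000010110
Gen 3 (rule 161): 110001111001000
Gen 4 (rule 154): 101011110110100
Gen 5 (rule 161): 010101101001001
Gen 6 (rule 154): 100001000110110
Gen 7 (rule 161): 001100010001000
Gen 8 (rule 154): 011010101010100
Gen 9 (rule 161): 000101010101001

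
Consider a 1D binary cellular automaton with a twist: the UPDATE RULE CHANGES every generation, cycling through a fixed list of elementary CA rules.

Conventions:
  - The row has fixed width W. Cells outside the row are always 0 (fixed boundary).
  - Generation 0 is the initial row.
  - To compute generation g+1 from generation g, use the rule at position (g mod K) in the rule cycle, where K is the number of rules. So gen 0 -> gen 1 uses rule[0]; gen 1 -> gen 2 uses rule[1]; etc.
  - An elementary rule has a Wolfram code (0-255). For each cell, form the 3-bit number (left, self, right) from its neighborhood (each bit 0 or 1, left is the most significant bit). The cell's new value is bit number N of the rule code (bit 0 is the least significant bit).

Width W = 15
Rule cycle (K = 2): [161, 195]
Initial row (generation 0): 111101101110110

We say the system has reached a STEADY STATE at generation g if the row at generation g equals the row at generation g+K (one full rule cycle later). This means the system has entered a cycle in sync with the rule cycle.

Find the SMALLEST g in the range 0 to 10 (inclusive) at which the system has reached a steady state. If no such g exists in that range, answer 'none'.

Answer: none

Derivation:
Gen 0: 111101101110110
Gen 1 (rule 161): 011010010101000
Gen 2 (rule 195): 101000100000011
Gen 3 (rule 161): 010010001111000
Gen 4 (rule 195): 100100110111011
Gen 5 (rule 161): 000000001010100
Gen 6 (rule 195): 111111110000001
Gen 7 (rule 161): 011111100111100
Gen 8 (rule 195): 101111101011101
Gen 9 (rule 161): 010111010101010
Gen 10 (rule 195): 100011000000000
Gen 11 (rule 161): 001000011111111
Gen 12 (rule 195): 110011101111111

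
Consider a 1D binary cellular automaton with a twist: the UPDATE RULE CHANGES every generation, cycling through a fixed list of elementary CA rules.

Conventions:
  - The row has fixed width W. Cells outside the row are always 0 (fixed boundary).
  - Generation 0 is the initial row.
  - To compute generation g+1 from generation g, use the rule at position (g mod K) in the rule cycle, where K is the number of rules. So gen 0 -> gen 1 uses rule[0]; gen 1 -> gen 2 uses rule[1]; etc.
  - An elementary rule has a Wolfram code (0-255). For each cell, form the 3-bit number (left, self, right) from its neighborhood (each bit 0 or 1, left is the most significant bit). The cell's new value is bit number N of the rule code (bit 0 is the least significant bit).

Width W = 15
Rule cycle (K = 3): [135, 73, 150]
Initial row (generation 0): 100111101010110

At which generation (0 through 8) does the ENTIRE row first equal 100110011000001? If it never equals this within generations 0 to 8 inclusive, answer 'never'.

Answer: never

Derivation:
Gen 0: 100111101010110
Gen 1 (rule 135): 101011001010000
Gen 2 (rule 73): 000011000000111
Gen 3 (rule 150): 000100100001010
Gen 4 (rule 135): 111101101111010
Gen 5 (rule 73): 100101101001000
Gen 6 (rule 150): 111100001111100
Gen 7 (rule 135): 011001110111001
Gen 8 (rule 73): 011001010101000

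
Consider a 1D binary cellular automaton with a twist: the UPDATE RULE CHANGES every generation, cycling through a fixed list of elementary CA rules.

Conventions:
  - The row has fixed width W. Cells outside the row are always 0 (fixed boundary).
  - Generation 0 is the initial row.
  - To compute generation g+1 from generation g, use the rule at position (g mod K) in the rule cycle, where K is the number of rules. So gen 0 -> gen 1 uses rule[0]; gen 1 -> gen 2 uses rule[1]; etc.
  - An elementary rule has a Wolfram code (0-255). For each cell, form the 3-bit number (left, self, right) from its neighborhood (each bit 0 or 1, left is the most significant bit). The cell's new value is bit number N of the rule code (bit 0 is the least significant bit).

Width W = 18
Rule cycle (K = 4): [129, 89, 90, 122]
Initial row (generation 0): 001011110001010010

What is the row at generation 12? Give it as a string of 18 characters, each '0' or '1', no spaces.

Gen 0: 001011110001010010
Gen 1 (rule 129): 100001100100000000
Gen 2 (rule 89): 011101110011111111
Gen 3 (rule 90): 110101011110000001
Gen 4 (rule 122): 111010110011000010
Gen 5 (rule 129): 010000000000011000
Gen 6 (rule 89): 001111111111011111
Gen 7 (rule 90): 011000000001010001
Gen 8 (rule 122): 111100000010101010
Gen 9 (rule 129): 011001111000000000
Gen 10 (rule 89): 011101001111111111
Gen 11 (rule 90): 110100111000000001
Gen 12 (rule 122): 111011101100000010

Answer: 111011101100000010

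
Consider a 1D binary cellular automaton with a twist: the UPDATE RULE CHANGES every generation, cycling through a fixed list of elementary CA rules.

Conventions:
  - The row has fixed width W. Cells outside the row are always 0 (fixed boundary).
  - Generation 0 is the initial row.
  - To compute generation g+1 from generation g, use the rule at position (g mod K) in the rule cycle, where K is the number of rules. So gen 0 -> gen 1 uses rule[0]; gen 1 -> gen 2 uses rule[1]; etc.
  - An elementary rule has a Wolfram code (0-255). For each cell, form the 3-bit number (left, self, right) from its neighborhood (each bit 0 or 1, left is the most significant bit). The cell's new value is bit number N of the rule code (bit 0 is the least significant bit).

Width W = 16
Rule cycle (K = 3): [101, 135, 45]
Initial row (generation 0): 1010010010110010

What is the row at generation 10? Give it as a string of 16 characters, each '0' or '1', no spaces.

Gen 0: 1010010010110010
Gen 1 (rule 101): 1110010011010010
Gen 2 (rule 135): 0100110100010110
Gen 3 (rule 45): 0100101101011100
Gen 4 (rule 101): 0100110111100101
Gen 5 (rule 135): 1101000011001101
Gen 6 (rule 45): 1011011010001011
Gen 7 (rule 101): 1101101110101101
Gen 8 (rule 135): 0000000100100001
Gen 9 (rule 45): 1111110100101101
Gen 10 (rule 101): 0000011100110111

Answer: 0000011100110111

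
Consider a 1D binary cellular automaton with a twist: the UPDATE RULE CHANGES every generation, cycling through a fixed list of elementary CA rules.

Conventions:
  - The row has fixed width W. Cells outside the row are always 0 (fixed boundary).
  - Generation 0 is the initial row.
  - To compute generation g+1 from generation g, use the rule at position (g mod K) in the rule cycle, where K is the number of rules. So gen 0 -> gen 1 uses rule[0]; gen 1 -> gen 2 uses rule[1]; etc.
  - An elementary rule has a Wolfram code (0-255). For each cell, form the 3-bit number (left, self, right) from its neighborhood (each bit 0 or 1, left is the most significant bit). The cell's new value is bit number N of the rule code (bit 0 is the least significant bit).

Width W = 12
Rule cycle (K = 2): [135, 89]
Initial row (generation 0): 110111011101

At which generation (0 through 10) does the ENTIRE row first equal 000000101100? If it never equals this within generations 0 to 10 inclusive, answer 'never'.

Gen 0: 110111011101
Gen 1 (rule 135): 000010001001
Gen 2 (rule 89): 111001100100
Gen 3 (rule 135): 010010001101
Gen 4 (rule 89): 001001101100
Gen 5 (rule 135): 111010000001
Gen 6 (rule 89): 101001111100
Gen 7 (rule 135): 101010111001
Gen 8 (rule 89): 000000101100
Gen 9 (rule 135): 111111100001
Gen 10 (rule 89): 100000111100

Answer: 8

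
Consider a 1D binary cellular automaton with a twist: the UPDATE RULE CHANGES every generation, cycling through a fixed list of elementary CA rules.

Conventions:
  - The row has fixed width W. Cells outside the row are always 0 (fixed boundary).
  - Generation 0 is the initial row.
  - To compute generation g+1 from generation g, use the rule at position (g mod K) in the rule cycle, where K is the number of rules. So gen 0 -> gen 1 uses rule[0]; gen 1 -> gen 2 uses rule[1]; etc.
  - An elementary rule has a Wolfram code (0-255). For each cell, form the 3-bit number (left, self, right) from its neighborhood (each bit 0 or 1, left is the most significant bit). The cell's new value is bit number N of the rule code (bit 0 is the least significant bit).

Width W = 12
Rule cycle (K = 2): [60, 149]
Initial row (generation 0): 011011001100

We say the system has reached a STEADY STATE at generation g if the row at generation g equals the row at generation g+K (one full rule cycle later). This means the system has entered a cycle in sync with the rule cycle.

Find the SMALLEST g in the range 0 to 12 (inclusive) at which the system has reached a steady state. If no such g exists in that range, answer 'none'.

Gen 0: 011011001100
Gen 1 (rule 60): 010110101010
Gen 2 (rule 149): 010000101011
Gen 3 (rule 60): 011000111110
Gen 4 (rule 149): 000110011101
Gen 5 (rule 60): 000101010011
Gen 6 (rule 149): 110101011000
Gen 7 (rule 60): 101111110100
Gen 8 (rule 149): 100111100111
Gen 9 (rule 60): 110100010100
Gen 10 (rule 149): 000111010111
Gen 11 (rule 60): 000100111100
Gen 12 (rule 149): 110110011011
Gen 13 (rule 60): 101101010110
Gen 14 (rule 149): 100001010001

Answer: none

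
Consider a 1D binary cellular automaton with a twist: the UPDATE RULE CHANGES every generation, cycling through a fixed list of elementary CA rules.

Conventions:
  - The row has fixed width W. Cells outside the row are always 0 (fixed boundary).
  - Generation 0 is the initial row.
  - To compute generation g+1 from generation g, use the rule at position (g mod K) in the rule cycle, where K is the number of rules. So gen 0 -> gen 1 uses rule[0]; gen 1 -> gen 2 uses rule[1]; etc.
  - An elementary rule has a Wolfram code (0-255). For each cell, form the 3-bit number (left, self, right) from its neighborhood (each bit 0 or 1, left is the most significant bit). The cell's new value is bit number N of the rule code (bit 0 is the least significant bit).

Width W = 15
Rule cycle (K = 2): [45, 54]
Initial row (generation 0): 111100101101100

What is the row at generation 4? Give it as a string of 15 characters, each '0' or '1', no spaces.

Answer: 111111111111110

Derivation:
Gen 0: 111100101101100
Gen 1 (rule 45): 100000111011001
Gen 2 (rule 54): 110001000100111
Gen 3 (rule 45): 100101010100100
Gen 4 (rule 54): 111111111111110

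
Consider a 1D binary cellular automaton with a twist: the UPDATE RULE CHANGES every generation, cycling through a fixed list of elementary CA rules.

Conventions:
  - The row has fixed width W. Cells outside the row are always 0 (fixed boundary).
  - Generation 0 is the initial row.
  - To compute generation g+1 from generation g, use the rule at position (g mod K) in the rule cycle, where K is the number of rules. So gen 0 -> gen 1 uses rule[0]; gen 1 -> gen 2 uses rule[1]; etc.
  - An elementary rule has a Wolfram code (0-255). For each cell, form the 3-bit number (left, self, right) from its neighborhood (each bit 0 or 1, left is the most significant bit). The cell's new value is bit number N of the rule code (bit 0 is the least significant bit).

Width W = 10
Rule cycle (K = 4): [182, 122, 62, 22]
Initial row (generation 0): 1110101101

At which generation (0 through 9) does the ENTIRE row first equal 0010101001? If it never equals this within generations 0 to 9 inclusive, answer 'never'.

Answer: never

Derivation:
Gen 0: 1110101101
Gen 1 (rule 182): 0101110011
Gen 2 (rule 122): 1011011111
Gen 3 (rule 62): 1110110000
Gen 4 (rule 22): 0000001000
Gen 5 (rule 182): 0000011100
Gen 6 (rule 122): 0000110110
Gen 7 (rule 62): 0001101101
Gen 8 (rule 22): 0010000001
Gen 9 (rule 182): 0111000011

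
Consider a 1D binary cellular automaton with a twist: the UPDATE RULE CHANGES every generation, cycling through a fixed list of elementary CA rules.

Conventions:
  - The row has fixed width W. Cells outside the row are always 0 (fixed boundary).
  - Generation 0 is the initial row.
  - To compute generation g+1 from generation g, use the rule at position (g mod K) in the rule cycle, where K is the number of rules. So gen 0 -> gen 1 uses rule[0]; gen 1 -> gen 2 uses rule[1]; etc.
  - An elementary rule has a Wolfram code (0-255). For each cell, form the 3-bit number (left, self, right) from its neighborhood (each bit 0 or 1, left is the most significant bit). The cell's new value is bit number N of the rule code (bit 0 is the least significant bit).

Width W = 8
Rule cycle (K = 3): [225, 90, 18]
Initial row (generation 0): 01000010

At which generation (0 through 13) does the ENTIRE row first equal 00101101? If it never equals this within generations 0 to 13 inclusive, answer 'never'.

Answer: never

Derivation:
Gen 0: 01000010
Gen 1 (rule 225): 00011000
Gen 2 (rule 90): 00111100
Gen 3 (rule 18): 01000010
Gen 4 (rule 225): 00011000
Gen 5 (rule 90): 00111100
Gen 6 (rule 18): 01000010
Gen 7 (rule 225): 00011000
Gen 8 (rule 90): 00111100
Gen 9 (rule 18): 01000010
Gen 10 (rule 225): 00011000
Gen 11 (rule 90): 00111100
Gen 12 (rule 18): 01000010
Gen 13 (rule 225): 00011000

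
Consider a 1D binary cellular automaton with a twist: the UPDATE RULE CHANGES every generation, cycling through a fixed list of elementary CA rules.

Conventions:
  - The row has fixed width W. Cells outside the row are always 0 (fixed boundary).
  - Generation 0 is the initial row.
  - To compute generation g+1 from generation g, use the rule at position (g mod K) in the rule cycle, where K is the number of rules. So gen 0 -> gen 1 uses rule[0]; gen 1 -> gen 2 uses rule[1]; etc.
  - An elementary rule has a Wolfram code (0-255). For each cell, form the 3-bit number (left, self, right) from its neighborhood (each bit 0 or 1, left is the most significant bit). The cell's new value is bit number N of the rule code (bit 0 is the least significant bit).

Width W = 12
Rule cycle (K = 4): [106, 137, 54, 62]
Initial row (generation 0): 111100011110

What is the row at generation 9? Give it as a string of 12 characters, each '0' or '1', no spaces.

Answer: 110000000100

Derivation:
Gen 0: 111100011110
Gen 1 (rule 106): 100100110010
Gen 2 (rule 137): 000000100000
Gen 3 (rule 54): 000001110000
Gen 4 (rule 62): 000011001000
Gen 5 (rule 106): 000111010000
Gen 6 (rule 137): 110110000111
Gen 7 (rule 54): 001001001000
Gen 8 (rule 62): 011111111100
Gen 9 (rule 106): 110000000100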